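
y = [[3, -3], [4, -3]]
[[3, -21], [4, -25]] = y @ [[1, -4], [0, 3]]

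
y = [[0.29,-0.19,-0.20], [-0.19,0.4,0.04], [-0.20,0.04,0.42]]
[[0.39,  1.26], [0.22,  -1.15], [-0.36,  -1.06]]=y @ [[2.75, 2.52], [1.82, -1.56], [0.29, -1.17]]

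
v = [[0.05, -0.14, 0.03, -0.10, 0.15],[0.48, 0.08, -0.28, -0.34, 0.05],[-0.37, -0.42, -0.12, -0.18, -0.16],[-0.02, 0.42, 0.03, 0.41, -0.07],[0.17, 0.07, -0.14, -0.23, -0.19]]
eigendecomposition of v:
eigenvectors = [[(-0.19+0.03j), (-0.19-0.03j), -0.53+0.00j, (-0.11+0j), (-0.24+0j)],[(-0.07+0.56j), (-0.07-0.56j), 0.55+0.00j, (0.43+0j), (-0.2+0j)],[(-0.27-0.39j), (-0.27+0.39j), -0.05+0.00j, 0.79+0.00j, -0.78+0.00j],[0.59+0.00j, (0.59-0j), -0.51+0.00j, (-0.26+0j), 0.23+0.00j],[(-0.09+0.24j), -0.09-0.24j, 0.40+0.00j, 0.33+0.00j, 0.49+0.00j]]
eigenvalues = [(0.37+0.35j), (0.37-0.35j), (-0.01+0j), (-0.31+0j), (-0.18+0j)]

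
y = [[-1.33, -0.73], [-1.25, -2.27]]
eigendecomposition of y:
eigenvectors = [[0.78,0.43], [-0.63,0.90]]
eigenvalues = [-0.74, -2.86]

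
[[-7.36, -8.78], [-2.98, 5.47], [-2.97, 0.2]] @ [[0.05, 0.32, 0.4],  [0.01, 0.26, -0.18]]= [[-0.46, -4.64, -1.36], [-0.09, 0.47, -2.18], [-0.15, -0.90, -1.22]]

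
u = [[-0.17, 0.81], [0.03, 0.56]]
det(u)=-0.120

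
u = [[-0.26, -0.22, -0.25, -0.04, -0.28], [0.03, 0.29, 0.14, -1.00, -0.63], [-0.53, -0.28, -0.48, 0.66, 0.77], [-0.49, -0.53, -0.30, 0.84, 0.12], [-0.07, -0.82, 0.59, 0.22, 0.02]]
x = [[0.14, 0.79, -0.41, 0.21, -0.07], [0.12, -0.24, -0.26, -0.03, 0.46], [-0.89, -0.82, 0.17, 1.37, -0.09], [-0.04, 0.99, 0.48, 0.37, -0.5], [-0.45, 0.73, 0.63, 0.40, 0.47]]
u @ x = [[0.29, -0.19, -0.07, -0.52, -0.17],[0.24, -1.61, -0.94, -0.43, 0.32],[-0.05, 1.26, 1.01, -0.21, -0.02],[0.05, 0.91, 0.77, -0.14, -0.55],[-0.65, -0.11, 0.46, 0.91, -0.53]]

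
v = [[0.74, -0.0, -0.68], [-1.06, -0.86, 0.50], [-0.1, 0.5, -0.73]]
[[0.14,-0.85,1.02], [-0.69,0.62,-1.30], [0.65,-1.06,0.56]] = v @ [[-0.13,0.13,0.72], [0.76,-0.07,0.21], [-0.35,1.39,-0.72]]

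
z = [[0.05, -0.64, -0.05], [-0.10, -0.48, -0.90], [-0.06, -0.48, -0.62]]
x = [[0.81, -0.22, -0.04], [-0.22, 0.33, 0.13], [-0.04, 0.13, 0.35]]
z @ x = [[0.18, -0.23, -0.1], [0.06, -0.25, -0.37], [0.08, -0.23, -0.28]]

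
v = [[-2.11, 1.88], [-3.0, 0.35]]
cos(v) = [[0.72, 2.67], [-4.27, 4.22]]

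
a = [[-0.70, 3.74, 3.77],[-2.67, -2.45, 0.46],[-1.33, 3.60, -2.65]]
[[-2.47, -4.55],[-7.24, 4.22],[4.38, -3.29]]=a @ [[1.66, -0.51], [0.91, -1.19], [-1.25, -0.12]]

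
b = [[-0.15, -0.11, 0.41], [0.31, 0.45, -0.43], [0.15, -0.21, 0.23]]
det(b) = -0.041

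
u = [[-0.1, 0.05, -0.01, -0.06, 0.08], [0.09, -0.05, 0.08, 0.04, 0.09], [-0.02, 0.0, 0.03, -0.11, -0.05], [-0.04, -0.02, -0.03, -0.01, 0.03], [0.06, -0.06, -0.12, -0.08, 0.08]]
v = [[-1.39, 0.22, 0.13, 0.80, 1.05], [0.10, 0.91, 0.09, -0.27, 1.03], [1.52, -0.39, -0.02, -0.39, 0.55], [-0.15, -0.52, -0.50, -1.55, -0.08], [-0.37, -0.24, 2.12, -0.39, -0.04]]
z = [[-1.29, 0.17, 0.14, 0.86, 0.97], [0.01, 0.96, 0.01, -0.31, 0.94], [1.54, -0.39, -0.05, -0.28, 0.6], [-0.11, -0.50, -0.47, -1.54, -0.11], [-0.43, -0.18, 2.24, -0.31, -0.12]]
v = u + z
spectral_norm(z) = 2.53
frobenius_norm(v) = 4.05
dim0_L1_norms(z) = [3.38, 2.2, 2.91, 3.3, 2.74]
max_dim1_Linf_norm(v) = 2.12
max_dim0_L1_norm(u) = 0.33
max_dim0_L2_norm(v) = 2.18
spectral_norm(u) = 0.19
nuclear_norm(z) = 8.59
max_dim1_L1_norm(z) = 3.43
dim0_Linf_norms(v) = [1.52, 0.91, 2.12, 1.55, 1.05]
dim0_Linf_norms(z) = [1.54, 0.96, 2.24, 1.54, 0.97]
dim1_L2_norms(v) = [1.93, 1.41, 1.71, 1.72, 2.2]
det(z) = -10.75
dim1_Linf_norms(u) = [0.1, 0.09, 0.11, 0.04, 0.12]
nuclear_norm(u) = 0.65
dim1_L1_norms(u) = [0.3, 0.35, 0.21, 0.13, 0.4]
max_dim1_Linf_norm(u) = 0.12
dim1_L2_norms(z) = [1.84, 1.38, 1.72, 1.69, 2.31]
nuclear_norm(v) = 8.58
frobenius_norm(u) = 0.32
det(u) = -0.00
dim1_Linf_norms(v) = [1.39, 1.03, 1.52, 1.55, 2.12]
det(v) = -10.36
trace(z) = -2.04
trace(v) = -2.09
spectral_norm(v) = 2.50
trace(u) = -0.05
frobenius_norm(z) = 4.06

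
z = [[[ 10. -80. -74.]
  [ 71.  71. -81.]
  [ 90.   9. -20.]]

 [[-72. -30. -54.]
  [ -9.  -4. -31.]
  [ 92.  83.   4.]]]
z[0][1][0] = 71.0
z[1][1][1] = -4.0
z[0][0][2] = -74.0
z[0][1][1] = 71.0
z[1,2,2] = 4.0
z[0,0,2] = -74.0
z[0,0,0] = 10.0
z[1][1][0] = -9.0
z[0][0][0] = 10.0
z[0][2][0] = 90.0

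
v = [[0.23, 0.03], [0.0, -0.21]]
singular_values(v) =[0.24, 0.2]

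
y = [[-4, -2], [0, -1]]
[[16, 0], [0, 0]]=y @ [[-4, 0], [0, 0]]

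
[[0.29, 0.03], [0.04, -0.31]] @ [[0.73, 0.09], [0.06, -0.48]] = [[0.21,0.01],[0.01,0.15]]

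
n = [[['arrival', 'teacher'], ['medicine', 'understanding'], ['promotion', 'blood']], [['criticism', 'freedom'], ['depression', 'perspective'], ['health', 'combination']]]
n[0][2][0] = 'promotion'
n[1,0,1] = 'freedom'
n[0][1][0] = 'medicine'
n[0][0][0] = 'arrival'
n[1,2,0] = 'health'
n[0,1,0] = 'medicine'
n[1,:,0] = ['criticism', 'depression', 'health']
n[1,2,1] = 'combination'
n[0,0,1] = 'teacher'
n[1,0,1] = 'freedom'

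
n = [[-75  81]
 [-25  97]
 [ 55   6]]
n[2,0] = 55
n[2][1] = 6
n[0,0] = -75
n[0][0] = -75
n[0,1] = 81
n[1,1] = 97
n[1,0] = -25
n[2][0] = 55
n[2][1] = 6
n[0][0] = -75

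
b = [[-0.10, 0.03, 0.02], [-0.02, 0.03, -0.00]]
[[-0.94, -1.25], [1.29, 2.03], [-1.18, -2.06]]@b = [[0.12, -0.07, -0.02], [-0.17, 0.10, 0.03], [0.16, -0.10, -0.02]]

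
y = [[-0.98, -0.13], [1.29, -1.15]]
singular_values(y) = [1.87, 0.69]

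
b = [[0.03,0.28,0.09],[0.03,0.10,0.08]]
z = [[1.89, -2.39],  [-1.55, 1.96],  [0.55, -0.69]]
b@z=[[-0.33,0.42], [-0.05,0.07]]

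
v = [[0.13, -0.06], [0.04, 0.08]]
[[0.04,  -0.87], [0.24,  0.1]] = v @ [[1.33, -5.0], [2.28, 3.72]]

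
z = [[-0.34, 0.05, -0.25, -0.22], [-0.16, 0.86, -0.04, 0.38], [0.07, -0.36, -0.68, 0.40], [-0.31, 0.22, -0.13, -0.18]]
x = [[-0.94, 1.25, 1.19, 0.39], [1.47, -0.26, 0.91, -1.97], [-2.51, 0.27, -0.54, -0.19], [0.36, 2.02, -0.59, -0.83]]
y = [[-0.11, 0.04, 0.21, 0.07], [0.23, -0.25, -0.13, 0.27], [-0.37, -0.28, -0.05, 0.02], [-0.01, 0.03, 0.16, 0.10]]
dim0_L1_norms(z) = [0.88, 1.49, 1.1, 1.18]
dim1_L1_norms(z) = [0.86, 1.44, 1.51, 0.84]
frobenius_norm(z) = 1.45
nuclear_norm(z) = 2.46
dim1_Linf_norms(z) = [0.34, 0.86, 0.68, 0.31]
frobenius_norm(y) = 0.72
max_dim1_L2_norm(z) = 0.95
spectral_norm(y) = 0.48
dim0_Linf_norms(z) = [0.34, 0.86, 0.68, 0.4]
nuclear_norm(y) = 1.23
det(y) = -0.00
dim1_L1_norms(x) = [3.77, 4.61, 3.51, 3.8]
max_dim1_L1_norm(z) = 1.51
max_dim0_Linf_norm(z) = 0.86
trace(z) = -0.34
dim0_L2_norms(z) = [0.49, 0.96, 0.74, 0.62]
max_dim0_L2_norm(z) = 0.96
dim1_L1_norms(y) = [0.43, 0.88, 0.72, 0.3]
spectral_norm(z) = 1.02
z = y @ x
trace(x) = -2.57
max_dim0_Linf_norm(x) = 2.51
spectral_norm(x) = 3.39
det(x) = 22.09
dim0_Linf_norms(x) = [2.51, 2.02, 1.19, 1.97]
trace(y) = -0.31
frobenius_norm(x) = 4.79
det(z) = -0.00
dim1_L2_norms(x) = [2.0, 2.63, 2.59, 2.29]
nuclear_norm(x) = 9.11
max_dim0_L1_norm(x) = 5.28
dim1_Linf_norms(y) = [0.21, 0.27, 0.37, 0.16]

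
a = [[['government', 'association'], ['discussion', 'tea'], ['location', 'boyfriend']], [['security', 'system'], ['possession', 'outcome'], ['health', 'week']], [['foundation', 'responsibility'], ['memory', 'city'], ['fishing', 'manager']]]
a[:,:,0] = [['government', 'discussion', 'location'], ['security', 'possession', 'health'], ['foundation', 'memory', 'fishing']]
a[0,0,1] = 'association'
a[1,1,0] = 'possession'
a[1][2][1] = 'week'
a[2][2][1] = 'manager'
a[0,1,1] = 'tea'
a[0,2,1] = 'boyfriend'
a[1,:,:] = [['security', 'system'], ['possession', 'outcome'], ['health', 'week']]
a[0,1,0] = 'discussion'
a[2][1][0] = 'memory'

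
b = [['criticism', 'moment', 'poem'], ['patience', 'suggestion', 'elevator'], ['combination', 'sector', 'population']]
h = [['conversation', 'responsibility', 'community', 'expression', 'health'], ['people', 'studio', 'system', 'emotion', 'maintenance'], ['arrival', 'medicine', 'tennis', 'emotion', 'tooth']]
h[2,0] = 'arrival'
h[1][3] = 'emotion'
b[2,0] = 'combination'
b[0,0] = 'criticism'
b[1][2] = 'elevator'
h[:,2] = ['community', 'system', 'tennis']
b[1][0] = 'patience'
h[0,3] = 'expression'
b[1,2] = 'elevator'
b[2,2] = 'population'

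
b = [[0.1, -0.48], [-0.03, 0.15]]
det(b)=0.001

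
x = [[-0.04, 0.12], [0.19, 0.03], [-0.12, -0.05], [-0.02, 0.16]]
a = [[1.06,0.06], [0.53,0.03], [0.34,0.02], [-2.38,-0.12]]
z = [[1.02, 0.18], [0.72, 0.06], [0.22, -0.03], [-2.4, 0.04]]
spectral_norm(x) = 0.23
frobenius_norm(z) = 2.72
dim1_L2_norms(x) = [0.13, 0.19, 0.13, 0.16]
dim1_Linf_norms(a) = [1.06, 0.53, 0.34, 2.38]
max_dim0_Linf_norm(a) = 2.38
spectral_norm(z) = 2.71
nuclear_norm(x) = 0.44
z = a + x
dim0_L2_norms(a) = [2.68, 0.14]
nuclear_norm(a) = 2.69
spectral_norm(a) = 2.68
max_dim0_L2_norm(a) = 2.68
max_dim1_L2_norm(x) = 0.19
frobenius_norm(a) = 2.68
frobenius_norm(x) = 0.31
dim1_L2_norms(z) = [1.04, 0.72, 0.22, 2.4]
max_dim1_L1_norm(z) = 2.44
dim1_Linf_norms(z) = [1.02, 0.72, 0.22, 2.4]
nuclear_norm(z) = 2.91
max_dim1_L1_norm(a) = 2.5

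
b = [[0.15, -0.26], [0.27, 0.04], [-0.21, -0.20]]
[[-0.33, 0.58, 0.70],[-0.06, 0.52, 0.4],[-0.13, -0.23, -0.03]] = b@[[-0.39, 2.07, 1.73],[1.05, -1.04, -1.69]]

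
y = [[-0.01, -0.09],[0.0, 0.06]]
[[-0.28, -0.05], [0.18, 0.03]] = y @ [[1.62,0.28], [2.94,0.51]]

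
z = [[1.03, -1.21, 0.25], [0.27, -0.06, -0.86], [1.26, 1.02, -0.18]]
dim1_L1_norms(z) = [2.49, 1.19, 2.46]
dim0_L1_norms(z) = [2.56, 2.29, 1.29]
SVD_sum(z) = [[0.40, 0.16, -0.08], [0.34, 0.14, -0.07], [1.42, 0.59, -0.28]] + [[0.63, -1.39, 0.27], [0.0, -0.01, 0.00], [-0.18, 0.39, -0.08]] + [[0.01, 0.01, 0.06], [-0.08, -0.19, -0.79], [0.02, 0.04, 0.18]]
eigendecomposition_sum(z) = [[(1.03+0j),-0.53+0.00j,(0.45-0j)], [(-0.2-0j),(0.11+0j),(-0.09+0j)], [(0.68+0j),-0.35+0.00j,0.29-0.00j]] + [[-0.00+0.18j, (-0.34+0.15j), (-0.1-0.23j)], [0.24+0.16j, (-0.08+0.58j), (-0.39-0.06j)], [0.29-0.23j, 0.69+0.34j, -0.24+0.45j]] + [[(-0-0.18j),(-0.34-0.15j),-0.10+0.23j], [0.24-0.16j,-0.08-0.58j,(-0.39+0.06j)], [(0.29+0.23j),(0.69-0.34j),-0.24-0.45j]]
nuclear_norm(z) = 4.11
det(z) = 2.25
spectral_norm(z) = 1.66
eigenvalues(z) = [(1.43+0j), (-0.32+1.21j), (-0.32-1.21j)]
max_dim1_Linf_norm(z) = 1.26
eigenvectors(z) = [[-0.82+0.00j, -0.23+0.28j, -0.23-0.28j],  [0.16+0.00j, 0.18+0.54j, 0.18-0.54j],  [-0.54+0.00j, 0.74+0.00j, 0.74-0.00j]]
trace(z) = 0.79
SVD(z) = [[-0.26, 0.96, 0.07], [-0.23, 0.01, -0.97], [-0.94, -0.27, 0.22]] @ diag([1.6644452776799736, 1.6072480282127775, 0.8428378808614216]) @ [[-0.91, -0.38, 0.18], [0.4, -0.9, 0.18], [0.09, 0.23, 0.97]]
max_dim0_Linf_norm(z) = 1.26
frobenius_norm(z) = 2.46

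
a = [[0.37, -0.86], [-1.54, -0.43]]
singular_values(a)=[1.61, 0.92]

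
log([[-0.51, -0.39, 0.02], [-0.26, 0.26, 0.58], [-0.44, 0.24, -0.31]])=[[-1.13, -1.08, 2.00], [1.4, -0.30, 0.63], [-2.72, -1.17, 0.02]]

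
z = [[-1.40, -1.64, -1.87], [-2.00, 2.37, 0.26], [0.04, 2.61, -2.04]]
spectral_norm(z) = 4.02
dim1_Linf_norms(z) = [1.87, 2.37, 2.61]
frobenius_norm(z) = 5.37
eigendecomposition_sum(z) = [[0.56-0.00j, (-1.39+0j), (-0.25+0j)],  [(-1.1+0j), 2.72+0.00j, (0.5+0j)],  [-0.51+0.00j, (1.27+0j), (0.23+0j)]] + [[(-0.98+0.51j), (-0.13+0.84j), (-0.81-1.24j)], [(-0.45+0.04j), (-0.17+0.3j), (-0.12-0.59j)], [0.28+0.88j, 0.67+0.22j, (-1.14+0.49j)]] + [[-0.98-0.51j, (-0.13-0.84j), (-0.81+1.24j)], [-0.45-0.04j, (-0.17-0.3j), -0.12+0.59j], [0.28-0.88j, 0.67-0.22j, -1.14-0.49j]]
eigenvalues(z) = [(3.51+0j), (-2.29+1.29j), (-2.29-1.29j)]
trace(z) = -1.07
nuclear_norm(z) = 8.99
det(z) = 24.33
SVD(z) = [[0.18,  0.96,  -0.23], [-0.66,  -0.06,  -0.75], [-0.73,  0.29,  0.62]] @ diag([4.024962148077289, 2.8438099412429434, 2.125729221851378]) @ [[0.26, -0.93, 0.24],[-0.43, -0.34, -0.84],[0.87, 0.12, -0.49]]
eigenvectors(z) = [[(0.42+0j),  (-0.73+0j),  (-0.73-0j)], [-0.82+0.00j,  (-0.28-0.11j),  (-0.28+0.11j)], [-0.38+0.00j,  (-0.11+0.6j),  (-0.11-0.6j)]]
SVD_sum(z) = [[0.19, -0.66, 0.17],[-0.7, 2.5, -0.65],[-0.76, 2.73, -0.71]] + [[-1.16, -0.92, -2.28], [0.07, 0.06, 0.14], [-0.35, -0.28, -0.68]] + [[-0.43,-0.06,0.24], [-1.37,-0.18,0.77], [1.15,0.15,-0.64]]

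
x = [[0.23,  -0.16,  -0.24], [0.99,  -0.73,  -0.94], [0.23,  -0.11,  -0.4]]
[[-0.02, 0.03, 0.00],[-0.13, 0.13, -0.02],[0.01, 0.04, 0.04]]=x @ [[-0.16, 0.02, -0.08], [0.19, -0.07, 0.19], [-0.18, -0.06, -0.21]]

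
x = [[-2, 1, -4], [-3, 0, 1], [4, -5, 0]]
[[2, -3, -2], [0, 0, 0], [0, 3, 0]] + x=[[0, -2, -6], [-3, 0, 1], [4, -2, 0]]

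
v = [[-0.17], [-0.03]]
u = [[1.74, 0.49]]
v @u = [[-0.3, -0.08], [-0.05, -0.01]]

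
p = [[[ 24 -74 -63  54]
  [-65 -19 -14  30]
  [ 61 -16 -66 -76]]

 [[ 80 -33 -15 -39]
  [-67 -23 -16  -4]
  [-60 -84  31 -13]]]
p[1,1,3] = -4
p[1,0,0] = 80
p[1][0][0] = 80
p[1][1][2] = -16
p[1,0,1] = -33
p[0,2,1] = -16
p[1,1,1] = -23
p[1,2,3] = -13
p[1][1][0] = -67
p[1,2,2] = 31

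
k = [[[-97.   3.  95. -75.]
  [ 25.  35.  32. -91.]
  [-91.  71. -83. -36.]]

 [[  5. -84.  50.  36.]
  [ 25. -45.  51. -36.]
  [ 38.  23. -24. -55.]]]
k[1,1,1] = -45.0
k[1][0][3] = 36.0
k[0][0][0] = -97.0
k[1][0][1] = -84.0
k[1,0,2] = 50.0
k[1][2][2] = -24.0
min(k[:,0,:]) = -97.0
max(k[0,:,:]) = 95.0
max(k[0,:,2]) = 95.0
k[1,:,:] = [[5.0, -84.0, 50.0, 36.0], [25.0, -45.0, 51.0, -36.0], [38.0, 23.0, -24.0, -55.0]]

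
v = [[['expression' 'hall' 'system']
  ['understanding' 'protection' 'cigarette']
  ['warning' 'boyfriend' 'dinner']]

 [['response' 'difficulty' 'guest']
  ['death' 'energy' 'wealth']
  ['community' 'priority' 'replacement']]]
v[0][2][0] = 'warning'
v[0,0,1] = 'hall'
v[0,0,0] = 'expression'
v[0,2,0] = 'warning'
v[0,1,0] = 'understanding'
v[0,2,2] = 'dinner'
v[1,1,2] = 'wealth'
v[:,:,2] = [['system', 'cigarette', 'dinner'], ['guest', 'wealth', 'replacement']]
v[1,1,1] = 'energy'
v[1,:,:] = [['response', 'difficulty', 'guest'], ['death', 'energy', 'wealth'], ['community', 'priority', 'replacement']]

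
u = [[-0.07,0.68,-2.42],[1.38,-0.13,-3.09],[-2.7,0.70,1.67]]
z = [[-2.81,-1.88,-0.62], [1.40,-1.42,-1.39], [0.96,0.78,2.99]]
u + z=[[-2.88,  -1.2,  -3.04], [2.78,  -1.55,  -4.48], [-1.74,  1.48,  4.66]]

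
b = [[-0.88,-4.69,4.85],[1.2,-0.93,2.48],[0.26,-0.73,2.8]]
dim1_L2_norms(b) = [6.8, 2.91, 2.91]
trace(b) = 0.99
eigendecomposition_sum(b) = [[(-0.44+1j), (-2.27-0.6j), (2.1+0.29j)], [(0.6+0.18j), (-0.19+1.35j), (0.02-1.23j)], [(0.14+0.05j), -0.05+0.30j, (0.01-0.28j)]] + [[(-0.44-1j), (-2.27+0.6j), 2.10-0.29j], [0.60-0.18j, -0.19-1.35j, 0.02+1.23j], [0.14-0.05j, (-0.05-0.3j), 0.01+0.28j]] + [[-0.00+0.00j, -0.15-0.00j, 0.66-0.00j], [-0.01+0.00j, (-0.55-0j), (2.43-0j)], [(-0.01+0j), (-0.63-0j), 2.77-0.00j]]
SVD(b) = [[-0.88,0.47,-0.08], [-0.32,-0.71,-0.62], [-0.35,-0.53,0.78]] @ diag([7.651060189136496, 2.0531438396990893, 0.6593014149205683]) @ [[0.04, 0.61, -0.79],[-0.68, -0.56, -0.47],[-0.73, 0.56, 0.4]]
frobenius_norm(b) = 7.95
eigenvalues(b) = [(-0.62+2.07j), (-0.62-2.07j), (2.22+0j)]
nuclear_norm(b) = 10.36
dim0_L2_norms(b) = [1.51, 4.84, 6.12]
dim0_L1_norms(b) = [2.34, 6.35, 10.13]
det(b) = 10.36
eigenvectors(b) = [[-0.86+0.00j, -0.86-0.00j, 0.18+0.00j], [0.06+0.50j, 0.06-0.50j, (0.65+0j)], [(0.01+0.11j), 0.01-0.11j, (0.74+0j)]]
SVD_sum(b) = [[-0.26, -4.12, 5.32], [-0.10, -1.52, 1.96], [-0.10, -1.62, 2.09]] + [[-0.66,-0.54,-0.45], [1.00,0.82,0.68], [0.74,0.61,0.51]] + [[0.04, -0.03, -0.02], [0.3, -0.23, -0.16], [-0.37, 0.29, 0.20]]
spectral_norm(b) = 7.65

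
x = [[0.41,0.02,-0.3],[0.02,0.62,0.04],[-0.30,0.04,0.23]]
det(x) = 0.00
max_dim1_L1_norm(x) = 0.73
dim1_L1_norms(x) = [0.73, 0.68, 0.57]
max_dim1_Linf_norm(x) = 0.62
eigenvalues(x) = [0.0, 0.64, 0.62]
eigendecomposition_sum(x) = [[0.0, -0.0, 0.0], [-0.0, 0.00, -0.0], [0.0, -0.0, 0.00]] + [[0.30,-0.21,-0.24], [-0.21,0.15,0.17], [-0.24,0.17,0.19]] + [[0.11, 0.23, -0.06],  [0.23, 0.47, -0.13],  [-0.06, -0.13, 0.03]]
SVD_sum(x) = [[0.3, -0.21, -0.24], [-0.21, 0.15, 0.17], [-0.24, 0.17, 0.19]] + [[0.11, 0.23, -0.06], [0.23, 0.47, -0.13], [-0.06, -0.13, 0.03]] + [[0.00, -0.0, 0.00], [-0.00, 0.0, -0.0], [0.0, -0.0, 0.00]]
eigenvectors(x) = [[0.59, -0.68, 0.42],[-0.07, 0.48, 0.88],[0.80, 0.55, -0.24]]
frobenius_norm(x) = 0.89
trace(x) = 1.26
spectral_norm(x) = 0.64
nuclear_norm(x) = 1.26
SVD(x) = [[-0.68, -0.42, 0.59], [0.48, -0.88, -0.07], [0.55, 0.24, 0.8]] @ diag([0.6374695415923411, 0.6188855290211734, 0.0036449293864852374]) @ [[-0.68, 0.48, 0.55], [-0.42, -0.88, 0.24], [0.59, -0.07, 0.80]]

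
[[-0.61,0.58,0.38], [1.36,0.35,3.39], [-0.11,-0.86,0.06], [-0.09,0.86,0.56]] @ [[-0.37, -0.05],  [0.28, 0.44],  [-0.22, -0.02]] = [[0.3, 0.28], [-1.15, 0.02], [-0.21, -0.37], [0.15, 0.37]]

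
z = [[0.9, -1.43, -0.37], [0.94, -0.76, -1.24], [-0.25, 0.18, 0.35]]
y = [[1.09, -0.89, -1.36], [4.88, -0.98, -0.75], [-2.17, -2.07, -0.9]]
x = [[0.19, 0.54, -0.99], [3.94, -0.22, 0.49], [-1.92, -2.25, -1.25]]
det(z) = -0.00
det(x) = 11.61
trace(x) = -1.28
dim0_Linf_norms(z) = [0.94, 1.43, 1.24]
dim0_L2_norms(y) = [5.45, 2.46, 1.8]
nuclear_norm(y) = 9.05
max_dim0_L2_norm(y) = 5.45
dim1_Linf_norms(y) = [1.36, 4.88, 2.17]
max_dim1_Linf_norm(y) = 4.88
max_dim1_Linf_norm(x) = 3.94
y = x + z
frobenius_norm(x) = 5.24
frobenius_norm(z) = 2.49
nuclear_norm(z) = 3.16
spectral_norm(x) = 4.61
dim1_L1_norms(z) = [2.7, 2.94, 0.78]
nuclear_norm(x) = 7.96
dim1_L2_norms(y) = [1.96, 5.03, 3.13]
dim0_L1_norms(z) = [2.09, 2.37, 1.96]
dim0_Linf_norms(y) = [4.88, 2.07, 1.36]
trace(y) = -0.79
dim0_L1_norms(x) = [6.05, 3.01, 2.73]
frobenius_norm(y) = 6.24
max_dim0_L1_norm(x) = 6.05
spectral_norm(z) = 2.36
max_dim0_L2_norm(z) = 1.63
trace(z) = 0.49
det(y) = 10.54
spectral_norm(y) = 5.50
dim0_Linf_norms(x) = [3.94, 2.25, 1.25]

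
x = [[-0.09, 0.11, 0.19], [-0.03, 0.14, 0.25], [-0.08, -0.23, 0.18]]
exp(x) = [[0.9, 0.09, 0.21], [-0.04, 1.12, 0.29], [-0.08, -0.27, 1.16]]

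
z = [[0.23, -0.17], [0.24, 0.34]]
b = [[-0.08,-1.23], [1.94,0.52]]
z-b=[[0.31, 1.06], [-1.7, -0.18]]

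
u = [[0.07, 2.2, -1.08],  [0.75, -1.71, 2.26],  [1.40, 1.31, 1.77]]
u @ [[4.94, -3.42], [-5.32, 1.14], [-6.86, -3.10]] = [[-3.95, 5.62], [-2.7, -11.52], [-12.2, -8.78]]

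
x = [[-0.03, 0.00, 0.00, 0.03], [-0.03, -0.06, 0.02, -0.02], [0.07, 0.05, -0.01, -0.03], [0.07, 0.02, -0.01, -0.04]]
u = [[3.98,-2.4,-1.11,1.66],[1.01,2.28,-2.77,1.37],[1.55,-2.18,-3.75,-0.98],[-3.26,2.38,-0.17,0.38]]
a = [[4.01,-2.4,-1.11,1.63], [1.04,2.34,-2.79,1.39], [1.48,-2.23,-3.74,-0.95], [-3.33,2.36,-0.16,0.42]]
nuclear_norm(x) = 0.21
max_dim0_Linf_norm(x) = 0.07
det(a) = -97.93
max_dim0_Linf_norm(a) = 4.01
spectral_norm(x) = 0.14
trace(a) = 3.03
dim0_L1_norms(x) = [0.2, 0.13, 0.04, 0.12]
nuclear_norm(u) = 15.51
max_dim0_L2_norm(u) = 5.47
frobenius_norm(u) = 8.94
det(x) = 0.00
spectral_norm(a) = 7.13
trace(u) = 2.89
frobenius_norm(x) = 0.15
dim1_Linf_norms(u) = [3.98, 2.77, 3.75, 3.26]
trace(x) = -0.14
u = x + a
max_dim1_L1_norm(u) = 9.15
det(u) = -91.07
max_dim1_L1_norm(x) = 0.16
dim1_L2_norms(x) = [0.04, 0.07, 0.09, 0.08]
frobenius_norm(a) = 9.00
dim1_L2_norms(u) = [5.06, 3.97, 4.71, 4.06]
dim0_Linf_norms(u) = [3.98, 2.4, 3.75, 1.66]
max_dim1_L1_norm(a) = 9.15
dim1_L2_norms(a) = [5.07, 4.03, 4.7, 4.11]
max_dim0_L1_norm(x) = 0.2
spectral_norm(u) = 7.10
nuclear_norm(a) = 15.65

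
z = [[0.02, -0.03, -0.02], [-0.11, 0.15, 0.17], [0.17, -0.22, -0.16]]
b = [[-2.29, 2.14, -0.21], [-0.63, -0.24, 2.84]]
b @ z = [[-0.32, 0.44, 0.44], [0.50, -0.64, -0.48]]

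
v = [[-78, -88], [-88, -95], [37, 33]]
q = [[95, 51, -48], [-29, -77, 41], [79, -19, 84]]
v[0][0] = -78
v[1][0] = -88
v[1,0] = -88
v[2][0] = 37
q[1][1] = -77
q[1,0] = -29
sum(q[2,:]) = 144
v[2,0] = 37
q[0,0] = 95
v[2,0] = 37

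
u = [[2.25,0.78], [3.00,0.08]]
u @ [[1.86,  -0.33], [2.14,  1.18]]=[[5.85, 0.18], [5.75, -0.9]]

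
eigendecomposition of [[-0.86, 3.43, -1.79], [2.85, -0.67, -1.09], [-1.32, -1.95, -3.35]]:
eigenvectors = [[(-0.7+0j),(-0.63+0j),(-0.63-0j)], [(-0.63+0j),(0.43+0.22j),0.43-0.22j], [(0.33+0j),-0.27+0.54j,(-0.27-0.54j)]]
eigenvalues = [(3.08+0j), (-3.98+0.33j), (-3.98-0.33j)]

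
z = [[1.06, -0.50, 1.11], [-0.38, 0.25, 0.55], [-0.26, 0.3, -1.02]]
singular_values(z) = [1.91, 0.81, 0.15]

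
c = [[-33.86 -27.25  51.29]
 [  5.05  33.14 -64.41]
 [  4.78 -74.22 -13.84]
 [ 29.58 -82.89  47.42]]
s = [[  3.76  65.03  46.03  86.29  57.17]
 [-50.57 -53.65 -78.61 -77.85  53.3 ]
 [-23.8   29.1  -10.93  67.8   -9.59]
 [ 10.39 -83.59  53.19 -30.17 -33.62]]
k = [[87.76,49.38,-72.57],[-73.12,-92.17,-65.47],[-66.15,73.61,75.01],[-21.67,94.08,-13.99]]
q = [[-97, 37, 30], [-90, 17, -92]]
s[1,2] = -78.61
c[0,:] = [-33.86, -27.25, 51.29]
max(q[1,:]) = 17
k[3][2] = -13.99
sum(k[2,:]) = 82.47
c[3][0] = 29.58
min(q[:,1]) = 17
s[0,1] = 65.03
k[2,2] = 75.01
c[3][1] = -82.89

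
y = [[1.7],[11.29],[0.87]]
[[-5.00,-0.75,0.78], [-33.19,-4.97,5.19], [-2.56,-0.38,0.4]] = y @ [[-2.94, -0.44, 0.46]]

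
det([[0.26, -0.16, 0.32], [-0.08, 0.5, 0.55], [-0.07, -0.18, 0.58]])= 0.116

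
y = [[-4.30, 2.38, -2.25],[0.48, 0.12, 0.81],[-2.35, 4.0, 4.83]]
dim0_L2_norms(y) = [4.92, 4.66, 5.39]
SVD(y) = [[-0.4, 0.90, -0.15],[-0.03, -0.18, -0.98],[-0.91, -0.39, 0.1]] @ diag([6.9872348677009075, 5.112514164402376, 0.09973877064503567]) @ [[0.55, -0.66, -0.51],[-0.6, 0.11, -0.80],[-0.58, -0.74, 0.33]]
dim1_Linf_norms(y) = [4.3, 0.81, 4.83]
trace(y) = 0.65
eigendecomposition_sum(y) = [[-4.52, 2.92, -1.24], [0.60, -0.39, 0.16], [-1.29, 0.83, -0.35]] + [[0.20,  -0.62,  -1.0],[-0.13,  0.41,  0.66],[-1.05,  3.21,  5.18]] + [[0.01, 0.08, -0.01], [0.02, 0.1, -0.01], [-0.01, -0.05, 0.00]]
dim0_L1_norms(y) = [7.13, 6.5, 7.89]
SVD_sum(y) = [[-1.56,1.86,1.42],[-0.12,0.15,0.11],[-3.54,4.23,3.24]] + [[-2.75, 0.51, -3.67], [0.55, -0.10, 0.73], [1.19, -0.22, 1.59]] + [[0.01, 0.01, -0.01], [0.06, 0.07, -0.03], [-0.01, -0.01, 0.00]]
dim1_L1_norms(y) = [8.93, 1.41, 11.18]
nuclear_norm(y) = 12.20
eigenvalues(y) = [-5.26, 5.79, 0.12]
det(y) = -3.56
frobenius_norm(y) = 8.66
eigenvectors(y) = [[0.95, -0.19, 0.58], [-0.13, 0.12, 0.74], [0.27, 0.97, -0.34]]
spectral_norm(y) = 6.99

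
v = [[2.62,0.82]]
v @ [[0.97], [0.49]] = [[2.94]]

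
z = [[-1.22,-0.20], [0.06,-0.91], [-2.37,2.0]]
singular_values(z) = [3.27, 1.14]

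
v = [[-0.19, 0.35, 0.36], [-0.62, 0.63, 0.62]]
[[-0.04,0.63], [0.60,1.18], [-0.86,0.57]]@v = [[-0.38, 0.38, 0.38],[-0.85, 0.95, 0.95],[-0.19, 0.06, 0.04]]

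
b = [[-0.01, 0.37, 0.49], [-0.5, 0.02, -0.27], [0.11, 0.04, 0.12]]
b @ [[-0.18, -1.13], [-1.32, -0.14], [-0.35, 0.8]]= [[-0.66, 0.35], [0.16, 0.35], [-0.11, -0.03]]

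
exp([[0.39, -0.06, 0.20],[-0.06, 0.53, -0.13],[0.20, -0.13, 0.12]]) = [[1.51, -0.11, 0.27], [-0.11, 1.72, -0.19], [0.27, -0.19, 1.16]]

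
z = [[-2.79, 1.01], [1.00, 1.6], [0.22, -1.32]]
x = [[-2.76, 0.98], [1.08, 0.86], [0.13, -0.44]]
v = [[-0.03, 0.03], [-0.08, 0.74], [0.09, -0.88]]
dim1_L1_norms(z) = [3.8, 2.6, 1.54]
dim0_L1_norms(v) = [0.2, 1.65]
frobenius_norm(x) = 3.27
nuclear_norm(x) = 4.24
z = v + x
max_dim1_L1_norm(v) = 0.97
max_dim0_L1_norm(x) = 3.97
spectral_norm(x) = 3.04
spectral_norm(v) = 1.16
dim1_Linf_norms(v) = [0.03, 0.74, 0.88]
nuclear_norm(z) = 5.25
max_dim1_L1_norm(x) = 3.74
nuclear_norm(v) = 1.18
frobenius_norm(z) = 3.76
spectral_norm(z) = 3.06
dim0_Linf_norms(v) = [0.09, 0.88]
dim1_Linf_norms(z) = [2.79, 1.6, 1.32]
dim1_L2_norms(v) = [0.04, 0.74, 0.88]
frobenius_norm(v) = 1.16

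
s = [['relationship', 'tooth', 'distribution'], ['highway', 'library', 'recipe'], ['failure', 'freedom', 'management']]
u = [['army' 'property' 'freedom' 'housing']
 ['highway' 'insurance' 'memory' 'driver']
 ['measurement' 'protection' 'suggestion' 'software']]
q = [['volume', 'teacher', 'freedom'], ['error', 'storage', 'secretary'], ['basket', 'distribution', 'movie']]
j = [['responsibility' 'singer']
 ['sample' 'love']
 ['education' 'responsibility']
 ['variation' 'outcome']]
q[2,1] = 'distribution'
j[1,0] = 'sample'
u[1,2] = 'memory'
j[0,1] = 'singer'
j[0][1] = 'singer'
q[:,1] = ['teacher', 'storage', 'distribution']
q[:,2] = ['freedom', 'secretary', 'movie']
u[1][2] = 'memory'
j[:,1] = ['singer', 'love', 'responsibility', 'outcome']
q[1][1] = 'storage'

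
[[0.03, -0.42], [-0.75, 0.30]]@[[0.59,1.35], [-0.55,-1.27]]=[[0.25,0.57], [-0.61,-1.39]]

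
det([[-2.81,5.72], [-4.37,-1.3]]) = 28.649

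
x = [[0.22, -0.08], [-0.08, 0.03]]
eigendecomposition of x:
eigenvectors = [[0.94, 0.34], [-0.34, 0.94]]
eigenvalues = [0.25, 0.0]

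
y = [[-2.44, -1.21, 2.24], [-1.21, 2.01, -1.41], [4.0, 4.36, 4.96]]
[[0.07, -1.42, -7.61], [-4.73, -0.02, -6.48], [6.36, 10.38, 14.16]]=y @ [[1.31, 0.75, 3.80], [-0.87, 0.92, -0.67], [0.99, 0.68, 0.38]]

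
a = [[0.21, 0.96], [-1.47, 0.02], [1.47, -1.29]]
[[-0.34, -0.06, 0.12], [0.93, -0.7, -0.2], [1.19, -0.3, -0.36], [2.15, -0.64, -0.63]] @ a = [[0.19,-0.48], [0.93,1.14], [0.16,1.60], [0.47,2.86]]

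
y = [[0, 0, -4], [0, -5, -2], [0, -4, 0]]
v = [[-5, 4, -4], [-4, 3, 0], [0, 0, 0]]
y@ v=[[0, 0, 0], [20, -15, 0], [16, -12, 0]]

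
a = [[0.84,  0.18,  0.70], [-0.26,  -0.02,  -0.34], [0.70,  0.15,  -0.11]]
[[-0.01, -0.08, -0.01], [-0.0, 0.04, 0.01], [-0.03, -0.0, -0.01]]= a @ [[-0.03, -0.06, -0.03], [-0.05, 0.19, 0.07], [0.04, -0.09, 0.0]]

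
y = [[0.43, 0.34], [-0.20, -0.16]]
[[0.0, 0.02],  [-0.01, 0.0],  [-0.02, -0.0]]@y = [[-0.00, -0.00], [-0.00, -0.0], [-0.01, -0.01]]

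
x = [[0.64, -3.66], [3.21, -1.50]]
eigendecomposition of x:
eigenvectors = [[(0.73+0j), (0.73-0j)], [(0.21-0.65j), 0.21+0.65j]]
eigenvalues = [(-0.43+3.26j), (-0.43-3.26j)]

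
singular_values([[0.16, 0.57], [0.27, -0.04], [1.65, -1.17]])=[2.05, 0.57]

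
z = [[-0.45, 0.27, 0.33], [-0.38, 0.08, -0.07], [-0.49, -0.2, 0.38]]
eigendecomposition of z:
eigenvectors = [[-0.65+0.00j, -0.65-0.00j, 0.20+0.00j], [-0.24-0.49j, (-0.24+0.49j), -0.46+0.00j], [(-0.33-0.42j), -0.33+0.42j, 0.87+0.00j]]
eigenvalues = [(-0.18+0.42j), (-0.18-0.42j), (0.37+0j)]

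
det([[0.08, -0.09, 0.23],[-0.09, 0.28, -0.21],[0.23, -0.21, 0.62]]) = -0.001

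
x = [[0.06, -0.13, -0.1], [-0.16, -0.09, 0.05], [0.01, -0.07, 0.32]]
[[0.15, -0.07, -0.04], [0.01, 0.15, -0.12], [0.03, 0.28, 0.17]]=x @ [[0.39, -0.47, 0.79], [-0.91, -0.32, 0.26], [-0.13, 0.82, 0.56]]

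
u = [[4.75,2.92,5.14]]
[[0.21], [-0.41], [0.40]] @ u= [[1.00,  0.61,  1.08], [-1.95,  -1.2,  -2.11], [1.9,  1.17,  2.06]]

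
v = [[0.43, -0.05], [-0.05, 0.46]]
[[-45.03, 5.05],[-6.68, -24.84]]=v @ [[-107.77, 5.53],[-26.24, -53.40]]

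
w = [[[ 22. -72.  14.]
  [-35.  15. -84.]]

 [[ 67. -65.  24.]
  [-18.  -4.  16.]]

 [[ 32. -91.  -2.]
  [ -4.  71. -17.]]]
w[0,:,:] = [[22.0, -72.0, 14.0], [-35.0, 15.0, -84.0]]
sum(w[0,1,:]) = -104.0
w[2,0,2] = -2.0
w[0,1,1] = 15.0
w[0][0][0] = 22.0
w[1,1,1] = -4.0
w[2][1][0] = -4.0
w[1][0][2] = 24.0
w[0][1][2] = -84.0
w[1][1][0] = -18.0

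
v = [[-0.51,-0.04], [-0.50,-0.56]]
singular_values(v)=[0.85, 0.31]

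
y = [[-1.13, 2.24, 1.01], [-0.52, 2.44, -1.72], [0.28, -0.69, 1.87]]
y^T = [[-1.13, -0.52, 0.28], [2.24, 2.44, -0.69], [1.01, -1.72, 1.87]]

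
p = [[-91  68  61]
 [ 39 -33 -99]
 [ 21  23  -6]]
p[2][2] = -6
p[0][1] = 68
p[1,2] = -99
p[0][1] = 68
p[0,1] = 68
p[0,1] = 68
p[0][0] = -91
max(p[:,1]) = 68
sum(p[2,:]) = 38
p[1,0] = 39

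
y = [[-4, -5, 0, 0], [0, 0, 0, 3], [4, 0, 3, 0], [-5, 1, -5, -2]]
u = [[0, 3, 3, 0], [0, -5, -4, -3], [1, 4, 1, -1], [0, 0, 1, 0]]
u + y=[[-4, -2, 3, 0], [0, -5, -4, 0], [5, 4, 4, -1], [-5, 1, -4, -2]]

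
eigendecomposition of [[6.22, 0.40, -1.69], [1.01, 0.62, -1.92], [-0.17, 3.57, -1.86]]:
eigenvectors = [[(0.99+0j), (-0.17-0.03j), (-0.17+0.03j)], [0.16+0.00j, -0.29-0.48j, (-0.29+0.48j)], [(0.05+0j), (-0.81+0j), -0.81-0.00j]]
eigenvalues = [(6.2+0j), (-0.61+2.12j), (-0.61-2.12j)]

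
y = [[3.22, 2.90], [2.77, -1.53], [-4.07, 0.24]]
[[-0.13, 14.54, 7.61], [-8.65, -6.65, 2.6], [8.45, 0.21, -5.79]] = y @ [[-1.95, 0.23, 1.48], [2.12, 4.76, 0.98]]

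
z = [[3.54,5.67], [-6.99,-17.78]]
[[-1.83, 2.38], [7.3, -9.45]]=z@ [[0.38, -0.48], [-0.56, 0.72]]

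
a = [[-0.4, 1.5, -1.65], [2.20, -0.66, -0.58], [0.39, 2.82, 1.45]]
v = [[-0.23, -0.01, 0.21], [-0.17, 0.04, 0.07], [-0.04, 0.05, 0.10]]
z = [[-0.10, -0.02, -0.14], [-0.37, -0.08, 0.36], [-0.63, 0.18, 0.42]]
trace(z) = 0.24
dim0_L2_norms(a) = [2.27, 3.26, 2.27]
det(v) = -0.00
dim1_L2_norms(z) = [0.17, 0.52, 0.78]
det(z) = 0.03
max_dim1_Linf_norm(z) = 0.63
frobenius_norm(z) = 0.95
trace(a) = 0.39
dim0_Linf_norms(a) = [2.2, 2.82, 1.65]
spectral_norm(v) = 0.37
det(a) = -16.06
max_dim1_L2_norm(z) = 0.78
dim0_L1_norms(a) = [2.99, 4.98, 3.68]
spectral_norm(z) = 0.92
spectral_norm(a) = 3.38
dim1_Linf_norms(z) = [0.14, 0.37, 0.63]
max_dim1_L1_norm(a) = 4.66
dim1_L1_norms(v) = [0.45, 0.28, 0.19]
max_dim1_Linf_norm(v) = 0.23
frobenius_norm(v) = 0.38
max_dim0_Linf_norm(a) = 2.82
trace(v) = -0.09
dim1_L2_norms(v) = [0.31, 0.19, 0.12]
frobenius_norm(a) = 4.58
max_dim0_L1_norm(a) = 4.98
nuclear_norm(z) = 1.27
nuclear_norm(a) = 7.74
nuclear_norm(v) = 0.51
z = a @ v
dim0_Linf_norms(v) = [0.23, 0.05, 0.21]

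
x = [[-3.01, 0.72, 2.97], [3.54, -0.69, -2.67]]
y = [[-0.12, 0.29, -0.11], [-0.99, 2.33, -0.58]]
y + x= [[-3.13, 1.01, 2.86], [2.55, 1.64, -3.25]]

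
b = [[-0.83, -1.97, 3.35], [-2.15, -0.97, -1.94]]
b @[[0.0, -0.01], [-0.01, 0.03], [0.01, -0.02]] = [[0.05, -0.12], [-0.01, 0.03]]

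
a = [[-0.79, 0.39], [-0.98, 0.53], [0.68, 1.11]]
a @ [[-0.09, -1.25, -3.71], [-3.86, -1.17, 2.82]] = [[-1.43, 0.53, 4.03], [-1.96, 0.6, 5.13], [-4.35, -2.15, 0.61]]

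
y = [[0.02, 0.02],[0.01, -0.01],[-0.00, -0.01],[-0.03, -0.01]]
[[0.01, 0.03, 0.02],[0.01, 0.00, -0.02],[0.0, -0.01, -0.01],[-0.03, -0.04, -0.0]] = y @ [[0.97, 0.93, -0.37], [-0.38, 0.73, 1.42]]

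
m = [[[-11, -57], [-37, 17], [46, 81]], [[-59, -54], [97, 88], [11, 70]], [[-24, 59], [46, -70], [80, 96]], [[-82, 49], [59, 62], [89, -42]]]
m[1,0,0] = -59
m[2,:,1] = [59, -70, 96]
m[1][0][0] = -59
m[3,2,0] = 89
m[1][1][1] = 88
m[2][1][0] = 46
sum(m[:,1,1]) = 97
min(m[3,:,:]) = -82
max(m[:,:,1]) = 96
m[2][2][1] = 96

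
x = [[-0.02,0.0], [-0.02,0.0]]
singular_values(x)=[0.03, 0.0]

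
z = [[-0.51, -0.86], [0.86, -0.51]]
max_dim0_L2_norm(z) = 1.0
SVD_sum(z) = [[-0.51, 0.0], [0.86, 0.0]] + [[0.0, -0.86], [0.0, -0.51]]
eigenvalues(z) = [(-0.51+0.86j), (-0.51-0.86j)]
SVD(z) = [[-0.51,0.86], [0.86,0.51]] @ diag([0.9998499887483121, 0.9998499887483121]) @ [[1.0,  0.0],[-0.0,  -1.00]]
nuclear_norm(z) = 2.00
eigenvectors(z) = [[0.71+0.00j, (0.71-0j)], [0.00-0.71j, 0.00+0.71j]]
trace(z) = -1.02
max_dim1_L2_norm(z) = 1.0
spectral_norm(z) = 1.00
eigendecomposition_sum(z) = [[-0.26+0.43j, -0.43-0.26j], [(0.43+0.26j), (-0.26+0.43j)]] + [[(-0.26-0.43j), -0.43+0.26j], [(0.43-0.26j), (-0.26-0.43j)]]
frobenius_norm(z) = 1.41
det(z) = 1.00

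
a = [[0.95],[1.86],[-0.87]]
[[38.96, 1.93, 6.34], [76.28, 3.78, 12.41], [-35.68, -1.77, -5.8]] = a@ [[41.01, 2.03, 6.67]]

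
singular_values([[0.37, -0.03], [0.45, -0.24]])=[0.62, 0.12]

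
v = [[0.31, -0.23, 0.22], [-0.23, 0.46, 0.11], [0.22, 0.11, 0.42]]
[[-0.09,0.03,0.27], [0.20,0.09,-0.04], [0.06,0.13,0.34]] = v @[[-0.20, -0.28, 0.31], [0.30, -0.05, -0.1], [0.18, 0.47, 0.68]]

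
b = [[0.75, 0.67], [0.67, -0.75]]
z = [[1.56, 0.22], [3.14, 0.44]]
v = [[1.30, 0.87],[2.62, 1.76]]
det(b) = -1.01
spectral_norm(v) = 3.52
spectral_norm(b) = 1.01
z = v @ b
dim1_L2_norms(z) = [1.58, 3.17]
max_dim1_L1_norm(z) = 3.58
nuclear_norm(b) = 2.01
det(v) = 0.01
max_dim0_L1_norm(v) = 3.92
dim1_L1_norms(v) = [2.17, 4.38]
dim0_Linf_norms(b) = [0.75, 0.75]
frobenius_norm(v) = 3.52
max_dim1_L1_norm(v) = 4.38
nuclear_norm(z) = 3.54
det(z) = -0.00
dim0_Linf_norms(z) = [3.14, 0.44]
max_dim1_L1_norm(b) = 1.42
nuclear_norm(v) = 3.53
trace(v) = 3.06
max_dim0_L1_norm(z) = 4.7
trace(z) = 2.00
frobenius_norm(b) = 1.42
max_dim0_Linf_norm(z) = 3.14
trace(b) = 0.00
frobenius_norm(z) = 3.54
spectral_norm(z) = 3.54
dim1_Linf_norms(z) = [1.56, 3.14]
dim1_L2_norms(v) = [1.56, 3.16]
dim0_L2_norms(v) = [2.92, 1.96]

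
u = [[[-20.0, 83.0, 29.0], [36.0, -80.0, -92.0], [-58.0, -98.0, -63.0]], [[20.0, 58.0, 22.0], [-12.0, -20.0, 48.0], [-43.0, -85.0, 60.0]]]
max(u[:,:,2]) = 60.0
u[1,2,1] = -85.0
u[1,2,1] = -85.0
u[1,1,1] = -20.0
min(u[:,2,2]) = -63.0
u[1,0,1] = 58.0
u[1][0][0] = 20.0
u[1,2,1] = -85.0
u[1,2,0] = -43.0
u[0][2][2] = -63.0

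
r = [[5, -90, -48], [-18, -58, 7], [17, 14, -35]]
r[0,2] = -48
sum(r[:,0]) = 4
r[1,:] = [-18, -58, 7]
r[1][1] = -58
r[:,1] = [-90, -58, 14]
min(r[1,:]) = -58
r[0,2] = -48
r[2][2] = -35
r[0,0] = 5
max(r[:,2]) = 7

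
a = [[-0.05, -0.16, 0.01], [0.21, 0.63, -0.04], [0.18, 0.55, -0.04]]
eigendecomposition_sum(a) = [[-0.05, -0.16, 0.01], [0.21, 0.63, -0.04], [0.18, 0.55, -0.03]] + [[0.00, 0.00, -0.00], [-0.0, -0.00, 0.00], [-0.0, -0.0, 0.0]] + [[-0.00,0.00,-0.00], [-0.00,0.00,-0.00], [-0.00,0.00,-0.01]]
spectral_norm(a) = 0.90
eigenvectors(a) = [[0.19, -0.85, 0.01], [-0.74, 0.31, 0.06], [-0.64, 0.43, 1.00]]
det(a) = -0.00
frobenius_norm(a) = 0.90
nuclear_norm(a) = 0.91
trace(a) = 0.54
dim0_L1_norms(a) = [0.44, 1.34, 0.09]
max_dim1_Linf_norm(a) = 0.63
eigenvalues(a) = [0.54, 0.0, -0.01]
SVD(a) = [[-0.19, -0.25, 0.95], [0.74, -0.67, -0.03], [0.65, 0.7, 0.31]] @ diag([0.898482851714279, 0.004651685317469069, 0.002631919277628253]) @ [[0.31, 0.95, -0.06],[-0.63, 0.16, -0.76],[0.71, -0.28, -0.65]]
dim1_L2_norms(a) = [0.17, 0.67, 0.58]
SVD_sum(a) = [[-0.05,-0.16,0.01],[0.21,0.63,-0.04],[0.18,0.55,-0.04]] + [[0.00, -0.00, 0.0],[0.00, -0.0, 0.00],[-0.00, 0.0, -0.0]] + [[0.00,-0.00,-0.0], [-0.00,0.0,0.0], [0.00,-0.00,-0.0]]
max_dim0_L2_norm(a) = 0.85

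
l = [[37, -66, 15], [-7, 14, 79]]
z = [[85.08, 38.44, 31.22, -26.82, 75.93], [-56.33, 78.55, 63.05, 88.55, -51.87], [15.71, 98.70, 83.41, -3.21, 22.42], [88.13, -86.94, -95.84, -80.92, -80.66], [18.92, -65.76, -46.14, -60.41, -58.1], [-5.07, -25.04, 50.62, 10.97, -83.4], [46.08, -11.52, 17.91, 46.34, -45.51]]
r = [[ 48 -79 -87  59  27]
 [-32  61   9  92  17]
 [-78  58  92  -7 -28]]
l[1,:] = [-7, 14, 79]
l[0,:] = [37, -66, 15]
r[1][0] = -32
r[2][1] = 58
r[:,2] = [-87, 9, 92]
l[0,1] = -66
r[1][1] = 61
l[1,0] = -7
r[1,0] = -32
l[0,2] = 15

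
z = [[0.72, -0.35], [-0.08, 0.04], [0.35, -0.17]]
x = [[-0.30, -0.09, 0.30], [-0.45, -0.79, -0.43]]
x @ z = [[-0.1, 0.05],[-0.41, 0.2]]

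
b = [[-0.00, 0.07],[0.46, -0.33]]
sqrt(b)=[[(0.24+0.1j), 0.04-0.09j], [0.26-0.60j, (0.05+0.54j)]]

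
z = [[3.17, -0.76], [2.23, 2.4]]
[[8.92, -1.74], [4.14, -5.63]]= z@[[2.64, -0.91], [-0.73, -1.5]]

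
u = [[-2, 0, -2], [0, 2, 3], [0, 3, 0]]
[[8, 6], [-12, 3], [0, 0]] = u@[[0, -4], [0, 0], [-4, 1]]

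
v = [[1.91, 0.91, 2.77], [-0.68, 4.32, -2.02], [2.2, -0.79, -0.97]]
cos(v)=[[-1.17, 0.26, -0.27], [-0.85, -0.33, -0.68], [0.01, 0.03, -0.86]]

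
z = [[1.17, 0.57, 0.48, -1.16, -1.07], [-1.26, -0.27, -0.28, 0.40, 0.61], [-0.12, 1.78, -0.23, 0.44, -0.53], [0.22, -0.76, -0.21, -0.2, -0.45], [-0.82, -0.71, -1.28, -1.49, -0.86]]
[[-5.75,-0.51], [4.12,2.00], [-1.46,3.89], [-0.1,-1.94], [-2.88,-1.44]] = z@[[-2.82,-3.01], [-1.62,1.72], [2.13,2.40], [2.80,0.58], [-0.65,-1.45]]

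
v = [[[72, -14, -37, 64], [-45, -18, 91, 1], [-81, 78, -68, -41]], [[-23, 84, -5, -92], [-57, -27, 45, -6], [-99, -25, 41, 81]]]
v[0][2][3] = -41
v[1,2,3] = 81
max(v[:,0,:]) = 84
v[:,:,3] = [[64, 1, -41], [-92, -6, 81]]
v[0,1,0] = -45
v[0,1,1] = -18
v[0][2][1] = 78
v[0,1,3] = 1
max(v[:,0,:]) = 84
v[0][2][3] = -41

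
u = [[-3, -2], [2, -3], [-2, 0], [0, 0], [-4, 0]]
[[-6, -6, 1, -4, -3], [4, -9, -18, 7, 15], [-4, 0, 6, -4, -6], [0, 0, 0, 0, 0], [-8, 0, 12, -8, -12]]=u@ [[2, 0, -3, 2, 3], [0, 3, 4, -1, -3]]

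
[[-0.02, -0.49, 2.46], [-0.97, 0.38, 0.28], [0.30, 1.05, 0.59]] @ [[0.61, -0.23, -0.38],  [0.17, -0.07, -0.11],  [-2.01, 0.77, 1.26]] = [[-5.04, 1.93, 3.16], [-1.09, 0.41, 0.68], [-0.82, 0.31, 0.51]]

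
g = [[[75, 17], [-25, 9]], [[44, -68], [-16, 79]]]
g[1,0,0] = 44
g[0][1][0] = -25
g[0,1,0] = -25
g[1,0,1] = -68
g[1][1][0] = -16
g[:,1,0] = [-25, -16]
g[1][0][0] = 44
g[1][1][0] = -16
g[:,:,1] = [[17, 9], [-68, 79]]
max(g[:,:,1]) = 79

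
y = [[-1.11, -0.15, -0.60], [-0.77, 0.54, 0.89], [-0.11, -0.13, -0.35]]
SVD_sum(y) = [[-0.87,0.20,0.17],[-0.98,0.23,0.20],[-0.01,0.0,0.00]] + [[-0.24, -0.35, -0.78], [0.21, 0.31, 0.7], [-0.1, -0.15, -0.34]] + [[-0.0, -0.01, 0.0], [0.00, 0.00, -0.00], [0.0, 0.02, -0.01]]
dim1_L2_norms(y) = [1.27, 1.29, 0.39]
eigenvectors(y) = [[0.93, 0.03, -0.15], [0.32, -0.99, -0.87], [0.16, 0.16, 0.47]]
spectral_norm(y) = 1.37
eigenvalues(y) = [-1.26, 0.42, -0.08]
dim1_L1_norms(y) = [1.86, 2.2, 0.59]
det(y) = 0.04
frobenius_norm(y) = 1.86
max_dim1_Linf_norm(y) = 1.11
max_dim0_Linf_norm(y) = 1.11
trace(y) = -0.92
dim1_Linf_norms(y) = [1.11, 0.89, 0.35]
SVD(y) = [[-0.67,  0.71,  -0.24], [-0.75,  -0.63,  0.2], [-0.01,  0.31,  0.95]] @ diag([1.3738120164825656, 1.2469057753816148, 0.023801905135560658]) @ [[0.96, -0.22, -0.19], [-0.27, -0.39, -0.88], [0.12, 0.89, -0.43]]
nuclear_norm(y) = 2.64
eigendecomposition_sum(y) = [[-1.11,  -0.14,  -0.60], [-0.38,  -0.05,  -0.21], [-0.19,  -0.02,  -0.10]] + [[0.01, -0.02, -0.03], [-0.35, 0.56, 0.92], [0.06, -0.09, -0.15]] + [[-0.01, 0.0, 0.03], [-0.04, 0.03, 0.18], [0.02, -0.02, -0.10]]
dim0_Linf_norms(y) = [1.11, 0.54, 0.89]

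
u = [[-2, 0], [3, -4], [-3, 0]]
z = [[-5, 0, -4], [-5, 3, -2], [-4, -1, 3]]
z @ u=[[22, 0], [25, -12], [-4, 4]]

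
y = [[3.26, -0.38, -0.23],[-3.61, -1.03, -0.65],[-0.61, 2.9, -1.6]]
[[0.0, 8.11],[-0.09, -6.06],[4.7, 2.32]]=y@ [[0.01,2.26], [0.89,-0.27], [-1.33,-2.80]]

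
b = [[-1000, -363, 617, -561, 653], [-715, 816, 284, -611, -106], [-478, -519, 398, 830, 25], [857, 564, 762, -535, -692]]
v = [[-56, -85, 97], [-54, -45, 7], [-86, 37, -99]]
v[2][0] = -86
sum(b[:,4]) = -120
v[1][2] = 7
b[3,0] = 857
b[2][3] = 830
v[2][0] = -86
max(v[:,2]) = 97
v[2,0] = -86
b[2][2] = 398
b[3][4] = -692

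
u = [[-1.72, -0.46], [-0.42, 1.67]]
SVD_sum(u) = [[-1.56, -0.78], [0.33, 0.17]] + [[-0.16, 0.32], [-0.75, 1.5]]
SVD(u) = [[-0.98, 0.21],[0.21, 0.98]] @ diag([1.7831937960168986, 1.71916255364257]) @ [[0.89, 0.45], [-0.45, 0.89]]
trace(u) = -0.05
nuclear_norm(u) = 3.50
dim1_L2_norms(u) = [1.78, 1.72]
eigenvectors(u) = [[-0.99,0.13], [-0.12,-0.99]]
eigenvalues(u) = [-1.78, 1.73]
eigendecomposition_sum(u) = [[-1.75, -0.23], [-0.21, -0.03]] + [[0.03,-0.23], [-0.21,1.7]]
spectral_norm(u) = 1.78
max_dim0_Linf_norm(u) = 1.72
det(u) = -3.07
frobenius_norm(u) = 2.48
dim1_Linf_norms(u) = [1.72, 1.67]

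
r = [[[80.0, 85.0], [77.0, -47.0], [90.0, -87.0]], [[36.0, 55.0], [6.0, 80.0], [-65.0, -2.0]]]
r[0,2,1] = -87.0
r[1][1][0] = 6.0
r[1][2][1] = -2.0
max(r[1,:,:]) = 80.0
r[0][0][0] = 80.0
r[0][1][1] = -47.0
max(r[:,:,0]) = 90.0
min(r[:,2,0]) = -65.0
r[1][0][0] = 36.0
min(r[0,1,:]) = -47.0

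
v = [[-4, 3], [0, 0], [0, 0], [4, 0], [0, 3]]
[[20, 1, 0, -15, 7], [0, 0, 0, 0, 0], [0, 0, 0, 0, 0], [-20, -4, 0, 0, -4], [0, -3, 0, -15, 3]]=v @ [[-5, -1, 0, 0, -1], [0, -1, 0, -5, 1]]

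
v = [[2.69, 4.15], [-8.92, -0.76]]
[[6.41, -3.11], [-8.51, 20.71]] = v @ [[0.87, -2.39], [0.98, 0.80]]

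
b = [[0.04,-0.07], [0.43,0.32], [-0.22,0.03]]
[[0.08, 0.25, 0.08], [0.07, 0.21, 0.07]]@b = [[0.09,0.08], [0.08,0.06]]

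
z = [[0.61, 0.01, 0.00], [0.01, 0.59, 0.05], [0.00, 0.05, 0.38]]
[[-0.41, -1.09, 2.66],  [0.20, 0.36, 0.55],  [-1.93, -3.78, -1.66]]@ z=[[-0.26, -0.51, 0.96], [0.13, 0.24, 0.23], [-1.22, -2.33, -0.82]]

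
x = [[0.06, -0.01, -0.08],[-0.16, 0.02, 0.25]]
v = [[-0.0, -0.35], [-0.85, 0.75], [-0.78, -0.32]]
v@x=[[0.06,-0.01,-0.09],  [-0.17,0.02,0.26],  [0.00,0.0,-0.02]]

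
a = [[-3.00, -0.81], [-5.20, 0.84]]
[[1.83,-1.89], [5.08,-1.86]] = a@ [[-0.84, 0.46], [0.85, 0.63]]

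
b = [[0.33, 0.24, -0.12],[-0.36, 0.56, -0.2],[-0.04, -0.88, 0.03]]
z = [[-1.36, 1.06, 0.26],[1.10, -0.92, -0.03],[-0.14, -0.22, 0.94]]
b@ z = [[-0.17, 0.16, -0.03], [1.13, -0.85, -0.3], [-0.92, 0.76, 0.04]]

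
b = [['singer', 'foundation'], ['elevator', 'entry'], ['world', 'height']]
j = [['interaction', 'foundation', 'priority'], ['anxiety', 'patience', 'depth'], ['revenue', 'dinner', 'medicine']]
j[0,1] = 'foundation'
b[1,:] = ['elevator', 'entry']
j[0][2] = 'priority'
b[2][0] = 'world'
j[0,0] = 'interaction'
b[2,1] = 'height'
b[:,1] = ['foundation', 'entry', 'height']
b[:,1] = ['foundation', 'entry', 'height']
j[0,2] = 'priority'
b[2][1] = 'height'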